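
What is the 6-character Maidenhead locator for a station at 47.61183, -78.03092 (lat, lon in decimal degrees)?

Shift to the Maidenhead origin (180°W, 90°S): lon 101.9691, lat 137.6118.
Field (20°×10°, letters A–R): lon ⌊101.9691/20⌋ = 5 → F; lat ⌊137.6118/10⌋ = 13 → N.
Square (2°×1°, digits 0–9): lon ⌊1.9691/2⌋ = 0; lat ⌊7.6118/1⌋ = 7.
Subsquare (5′×2.5′, letters a–x): lon ⌊1.9691/0.0833333⌋ = 23 → x; lat ⌊0.6118/0.0416667⌋ = 14 → o.

FN07xo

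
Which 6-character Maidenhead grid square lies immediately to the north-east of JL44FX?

Longitude subsquare f = 5; +1 → 6 = g.
Latitude subsquare x = 23; +1 → 24, wraps to 0 = a, carry into square.
Latitude square 4; +1 → 5.

JL45ga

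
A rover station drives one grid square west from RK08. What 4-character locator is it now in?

Longitude square 0; −1 → -1, wraps to 9, carry into field.
Longitude field R = 17; −1 → 16 = Q.
The latitude characters are unchanged.

QK98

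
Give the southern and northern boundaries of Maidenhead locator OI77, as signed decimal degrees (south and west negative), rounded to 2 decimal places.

Field O=14, I=8: +14·20° lon, +8·10° lat → SW at lon 100°, lat -10°.
Square 7, 7: +7·2° lon, +7·1° lat → SW at lon 114°, lat -3°.
Cell spans 2° lon × 1° lat.
south -3.00, north -2.00.

-3.00, -2.00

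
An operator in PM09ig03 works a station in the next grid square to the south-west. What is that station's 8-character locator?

PM09hg92

Longitude extended square 0; −1 → -1, wraps to 9, carry into subsquare.
Longitude subsquare i = 8; −1 → 7 = h.
Latitude extended square 3; −1 → 2.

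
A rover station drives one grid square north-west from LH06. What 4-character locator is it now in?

KH97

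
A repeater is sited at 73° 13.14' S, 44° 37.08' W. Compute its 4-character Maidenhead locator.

GB76

Add 180° to longitude and 90° to latitude: 135.38, 16.78.
Field: 135.38/20 → 6 → G, 16.78/10 → 1 → B; chars GB.
Square: 15.38/2 → 7, 6.78/1 → 6; chars 76.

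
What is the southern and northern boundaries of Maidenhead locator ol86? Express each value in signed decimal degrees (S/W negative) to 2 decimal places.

26.00, 27.00

Field O=14, L=11: +14·20° lon, +11·10° lat → SW at lon 100°, lat 20°.
Square 8, 6: +8·2° lon, +6·1° lat → SW at lon 116°, lat 26°.
Cell spans 2° lon × 1° lat.
south 26.00, north 27.00.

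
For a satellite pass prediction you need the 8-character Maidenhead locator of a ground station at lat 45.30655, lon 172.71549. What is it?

RN65ih53

Add 180° to longitude and 90° to latitude: 352.71549, 135.30655.
Field: 352.71549/20 → 17 → R, 135.30655/10 → 13 → N; chars RN.
Square: 12.71549/2 → 6, 5.30655/1 → 5; chars 65.
Subsquare: 0.71549/0.0833333 → 8 → i, 0.30655/0.0416667 → 7 → h; chars ih.
Extended square: 0.04882/0.00833333 → 5, 0.01488/0.00416667 → 3; chars 53.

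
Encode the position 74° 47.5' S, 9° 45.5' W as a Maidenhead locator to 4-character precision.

IB55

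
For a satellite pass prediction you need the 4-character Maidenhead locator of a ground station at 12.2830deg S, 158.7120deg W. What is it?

BH07

Shift to the Maidenhead origin (180°W, 90°S): lon 21.29, lat 77.72.
Field: 21.29/20 → 1 → B, 77.72/10 → 7 → H; chars BH.
Square: 1.29/2 → 0, 7.72/1 → 7; chars 07.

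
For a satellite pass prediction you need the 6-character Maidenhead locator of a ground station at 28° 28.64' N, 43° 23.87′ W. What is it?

Offset from 180°W / 90°S: lon 136.6022°, lat 118.4773°.
Field: 136.6022/20 → 6 → G, 118.4773/10 → 11 → L; chars GL.
Square: 16.6022/2 → 8, 8.4773/1 → 8; chars 88.
Subsquare: 0.6022/0.0833333 → 7 → h, 0.4773/0.0416667 → 11 → l; chars hl.

GL88hl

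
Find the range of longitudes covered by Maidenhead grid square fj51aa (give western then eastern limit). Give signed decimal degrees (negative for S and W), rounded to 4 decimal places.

-70.0000, -69.9167

Field F=5, J=9: +5·20° lon, +9·10° lat → SW at lon -80°, lat 0°.
Square 5, 1: +5·2° lon, +1·1° lat → SW at lon -70°, lat 1°.
Subsquare a=0, a=0: +0·0.0833333° lon, +0·0.0416667° lat → SW at lon -70°, lat 1°.
Cell spans 0.0833333° lon × 0.0416667° lat.
west -70.0000, east -69.9167.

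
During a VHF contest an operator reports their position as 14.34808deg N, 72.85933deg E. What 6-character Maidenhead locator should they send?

MK64ki

Shift to the Maidenhead origin (180°W, 90°S): lon 252.8593, lat 104.3481.
Field: lon ⌊252.8593/20⌋ = 12 → M; lat ⌊104.3481/10⌋ = 10 → K.
Square: lon ⌊12.8593/2⌋ = 6; lat ⌊4.3481/1⌋ = 4.
Subsquare: lon ⌊0.8593/0.0833333⌋ = 10 → k; lat ⌊0.3481/0.0416667⌋ = 8 → i.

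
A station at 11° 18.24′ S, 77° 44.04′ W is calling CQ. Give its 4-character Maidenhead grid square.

Offset from 180°W / 90°S: lon 102.27°, lat 78.70°.
Field: lon ⌊102.27/20⌋ = 5 → F; lat ⌊78.70/10⌋ = 7 → H.
Square: lon ⌊2.27/2⌋ = 1; lat ⌊8.70/1⌋ = 8.

FH18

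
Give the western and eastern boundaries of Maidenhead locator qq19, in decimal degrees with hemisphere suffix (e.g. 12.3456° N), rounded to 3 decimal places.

142.000° E, 144.000° E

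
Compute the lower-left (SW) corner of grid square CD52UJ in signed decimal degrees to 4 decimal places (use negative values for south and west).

Field C=2, D=3: +2·20° lon, +3·10° lat → SW at lon -140°, lat -60°.
Square 5, 2: +5·2° lon, +2·1° lat → SW at lon -130°, lat -58°.
Subsquare u=20, j=9: +20·0.0833333° lon, +9·0.0416667° lat → SW at lon -128.333°, lat -57.625°.
latitude -57.6250, longitude -128.3333.

-57.6250, -128.3333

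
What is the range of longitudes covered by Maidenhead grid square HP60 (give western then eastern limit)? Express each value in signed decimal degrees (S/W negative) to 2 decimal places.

Field H=7, P=15: +7·20° lon, +15·10° lat → SW at lon -40°, lat 60°.
Square 6, 0: +6·2° lon, +0·1° lat → SW at lon -28°, lat 60°.
Cell spans 2° lon × 1° lat.
west -28.00, east -26.00.

-28.00, -26.00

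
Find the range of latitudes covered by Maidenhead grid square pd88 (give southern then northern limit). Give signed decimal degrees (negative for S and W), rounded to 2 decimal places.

-52.00, -51.00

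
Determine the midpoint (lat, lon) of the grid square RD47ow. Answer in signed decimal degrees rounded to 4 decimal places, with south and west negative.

-52.0625, 169.2083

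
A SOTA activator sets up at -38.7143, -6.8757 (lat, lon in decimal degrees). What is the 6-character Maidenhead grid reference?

IF61ng

Shift to the Maidenhead origin (180°W, 90°S): lon 173.1243, lat 51.2857.
Field: 173.1243/20 → 8 → I, 51.2857/10 → 5 → F; chars IF.
Square: 13.1243/2 → 6, 1.2857/1 → 1; chars 61.
Subsquare: 1.1243/0.0833333 → 13 → n, 0.2857/0.0416667 → 6 → g; chars ng.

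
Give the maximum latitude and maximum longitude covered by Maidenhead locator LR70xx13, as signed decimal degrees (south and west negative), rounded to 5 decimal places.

Field L=11, R=17: +11·20° lon, +17·10° lat → SW at lon 40°, lat 80°.
Square 7, 0: +7·2° lon, +0·1° lat → SW at lon 54°, lat 80°.
Subsquare x=23, x=23: +23·0.0833333° lon, +23·0.0416667° lat → SW at lon 55.9167°, lat 80.9583°.
Extended square 1, 3: +1·0.00833333° lon, +3·0.00416667° lat → SW at lon 55.925°, lat 80.9708°.
Cell spans 0.00833333° lon × 0.00416667° lat. NE corner is SW corner plus one full cell.
latitude 80.97500, longitude 55.93333.

80.97500, 55.93333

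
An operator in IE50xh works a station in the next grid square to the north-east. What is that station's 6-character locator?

IE60ai

Longitude subsquare x = 23; +1 → 24, wraps to 0 = a, carry into square.
Longitude square 5; +1 → 6.
Latitude subsquare h = 7; +1 → 8 = i.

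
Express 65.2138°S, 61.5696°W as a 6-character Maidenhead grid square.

FC94fs

Add 180° to longitude and 90° to latitude: 118.4304, 24.7862.
Field: 118.4304/20 → 5 → F, 24.7862/10 → 2 → C; chars FC.
Square: 18.4304/2 → 9, 4.7862/1 → 4; chars 94.
Subsquare: 0.4304/0.0833333 → 5 → f, 0.7862/0.0416667 → 18 → s; chars fs.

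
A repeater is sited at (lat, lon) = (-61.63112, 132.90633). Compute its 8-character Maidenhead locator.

Add 180° to longitude and 90° to latitude: 312.90633, 28.36888.
Field: 312.90633/20 → 15 → P, 28.36888/10 → 2 → C; chars PC.
Square: 12.90633/2 → 6, 8.36888/1 → 8; chars 68.
Subsquare: 0.90633/0.0833333 → 10 → k, 0.36888/0.0416667 → 8 → i; chars ki.
Extended square: 0.07300/0.00833333 → 8, 0.03555/0.00416667 → 8; chars 88.

PC68ki88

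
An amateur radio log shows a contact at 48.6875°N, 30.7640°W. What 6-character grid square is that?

HN48oq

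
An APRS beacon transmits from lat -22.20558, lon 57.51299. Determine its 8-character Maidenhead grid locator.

LG87st10

Shift to the Maidenhead origin (180°W, 90°S): lon 237.51299, lat 67.79442.
Field (20°×10°, letters A–R): lon ⌊237.51299/20⌋ = 11 → L; lat ⌊67.79442/10⌋ = 6 → G.
Square (2°×1°, digits 0–9): lon ⌊17.51299/2⌋ = 8; lat ⌊7.79442/1⌋ = 7.
Subsquare (5′×2.5′, letters a–x): lon ⌊1.51299/0.0833333⌋ = 18 → s; lat ⌊0.79442/0.0416667⌋ = 19 → t.
Extended square (30″×15″, digits 0–9): lon ⌊0.01299/0.00833333⌋ = 1; lat ⌊0.00275/0.00416667⌋ = 0.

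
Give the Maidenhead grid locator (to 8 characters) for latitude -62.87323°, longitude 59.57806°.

LC97sd90

Offset from 180°W / 90°S: lon 239.57806°, lat 27.12677°.
Field: 239.57806/20 → 11 → L, 27.12677/10 → 2 → C; chars LC.
Square: 19.57806/2 → 9, 7.12677/1 → 7; chars 97.
Subsquare: 1.57806/0.0833333 → 18 → s, 0.12677/0.0416667 → 3 → d; chars sd.
Extended square: 0.07806/0.00833333 → 9, 0.00177/0.00416667 → 0; chars 90.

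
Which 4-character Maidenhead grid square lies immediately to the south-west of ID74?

ID63

Longitude square 7; −1 → 6.
Latitude square 4; −1 → 3.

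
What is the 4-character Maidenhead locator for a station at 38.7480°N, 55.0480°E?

LM78

Add 180° to longitude and 90° to latitude: 235.05, 128.75.
Field: 235.05/20 → 11 → L, 128.75/10 → 12 → M; chars LM.
Square: 15.05/2 → 7, 8.75/1 → 8; chars 78.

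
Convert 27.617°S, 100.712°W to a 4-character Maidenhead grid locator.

Offset from 180°W / 90°S: lon 79.29°, lat 62.38°.
Field (20°×10°, letters A–R): 79.29/20 → 3 → D, 62.38/10 → 6 → G; chars DG.
Square (2°×1°, digits 0–9): 19.29/2 → 9, 2.38/1 → 2; chars 92.

DG92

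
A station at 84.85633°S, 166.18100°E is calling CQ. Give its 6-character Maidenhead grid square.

Shift to the Maidenhead origin (180°W, 90°S): lon 346.1810, lat 5.1437.
Field: 346.1810/20 → 17 → R, 5.1437/10 → 0 → A; chars RA.
Square: 6.1810/2 → 3, 5.1437/1 → 5; chars 35.
Subsquare: 0.1810/0.0833333 → 2 → c, 0.1437/0.0416667 → 3 → d; chars cd.

RA35cd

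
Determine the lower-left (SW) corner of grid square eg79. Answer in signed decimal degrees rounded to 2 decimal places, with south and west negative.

Field E=4, G=6: +4·20° lon, +6·10° lat → SW at lon -100°, lat -30°.
Square 7, 9: +7·2° lon, +9·1° lat → SW at lon -86°, lat -21°.
latitude -21.00, longitude -86.00.

-21.00, -86.00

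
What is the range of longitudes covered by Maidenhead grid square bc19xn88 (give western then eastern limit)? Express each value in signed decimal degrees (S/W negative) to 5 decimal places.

-156.01667, -156.00833

Field B=1, C=2: +1·20° lon, +2·10° lat → SW at lon -160°, lat -70°.
Square 1, 9: +1·2° lon, +9·1° lat → SW at lon -158°, lat -61°.
Subsquare x=23, n=13: +23·0.0833333° lon, +13·0.0416667° lat → SW at lon -156.083°, lat -60.4583°.
Extended square 8, 8: +8·0.00833333° lon, +8·0.00416667° lat → SW at lon -156.017°, lat -60.425°.
Cell spans 0.00833333° lon × 0.00416667° lat.
west -156.01667, east -156.00833.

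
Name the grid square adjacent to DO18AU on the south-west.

DO08xt

Longitude subsquare a = 0; −1 → -1, wraps to 23 = x, carry into square.
Longitude square 1; −1 → 0.
Latitude subsquare u = 20; −1 → 19 = t.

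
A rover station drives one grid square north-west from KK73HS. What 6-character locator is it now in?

Longitude subsquare h = 7; −1 → 6 = g.
Latitude subsquare s = 18; +1 → 19 = t.

KK73gt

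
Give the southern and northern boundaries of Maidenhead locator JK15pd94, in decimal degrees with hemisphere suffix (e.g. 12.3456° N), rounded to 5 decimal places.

15.14167° N, 15.14583° N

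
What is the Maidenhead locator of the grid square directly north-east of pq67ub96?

PQ67vb07

Longitude extended square 9; +1 → 10, wraps to 0, carry into subsquare.
Longitude subsquare u = 20; +1 → 21 = v.
Latitude extended square 6; +1 → 7.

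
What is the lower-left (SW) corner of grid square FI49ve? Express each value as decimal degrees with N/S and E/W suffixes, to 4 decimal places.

Field F=5, I=8: +5·20° lon, +8·10° lat → SW at lon -80°, lat -10°.
Square 4, 9: +4·2° lon, +9·1° lat → SW at lon -72°, lat -1°.
Subsquare v=21, e=4: +21·0.0833333° lon, +4·0.0416667° lat → SW at lon -70.25°, lat -0.833333°.
latitude 0.8333° S, longitude 70.2500° W.

0.8333° S, 70.2500° W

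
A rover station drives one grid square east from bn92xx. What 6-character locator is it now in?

CN02ax

Longitude subsquare x = 23; +1 → 24, wraps to 0 = a, carry into square.
Longitude square 9; +1 → 10, wraps to 0, carry into field.
Longitude field B = 1; +1 → 2 = C.
The latitude characters are unchanged.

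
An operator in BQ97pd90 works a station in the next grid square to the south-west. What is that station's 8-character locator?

Longitude extended square 9; −1 → 8.
Latitude extended square 0; −1 → -1, wraps to 9, carry into subsquare.
Latitude subsquare d = 3; −1 → 2 = c.

BQ97pc89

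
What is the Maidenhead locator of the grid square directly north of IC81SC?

IC81sd

Latitude subsquare c = 2; +1 → 3 = d.
The longitude characters are unchanged.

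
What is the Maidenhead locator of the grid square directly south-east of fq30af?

FQ30be

Longitude subsquare a = 0; +1 → 1 = b.
Latitude subsquare f = 5; −1 → 4 = e.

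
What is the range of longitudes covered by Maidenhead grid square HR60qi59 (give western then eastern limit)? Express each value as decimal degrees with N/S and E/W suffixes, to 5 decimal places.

26.62500° W, 26.61667° W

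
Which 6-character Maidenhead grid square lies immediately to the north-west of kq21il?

KQ21hm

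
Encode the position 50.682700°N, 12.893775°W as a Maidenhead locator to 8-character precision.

Offset from 180°W / 90°S: lon 167.10622°, lat 140.68270°.
Field (20°×10°, letters A–R): lon ⌊167.10622/20⌋ = 8 → I; lat ⌊140.68270/10⌋ = 14 → O.
Square (2°×1°, digits 0–9): lon ⌊7.10622/2⌋ = 3; lat ⌊0.68270/1⌋ = 0.
Subsquare (5′×2.5′, letters a–x): lon ⌊1.10622/0.0833333⌋ = 13 → n; lat ⌊0.68270/0.0416667⌋ = 16 → q.
Extended square (30″×15″, digits 0–9): lon ⌊0.02289/0.00833333⌋ = 2; lat ⌊0.01603/0.00416667⌋ = 3.

IO30nq23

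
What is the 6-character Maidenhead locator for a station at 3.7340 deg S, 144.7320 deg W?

BI76pg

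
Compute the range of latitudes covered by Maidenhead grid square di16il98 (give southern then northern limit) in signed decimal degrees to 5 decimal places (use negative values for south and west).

Field D=3, I=8: +3·20° lon, +8·10° lat → SW at lon -120°, lat -10°.
Square 1, 6: +1·2° lon, +6·1° lat → SW at lon -118°, lat -4°.
Subsquare i=8, l=11: +8·0.0833333° lon, +11·0.0416667° lat → SW at lon -117.333°, lat -3.54167°.
Extended square 9, 8: +9·0.00833333° lon, +8·0.00416667° lat → SW at lon -117.258°, lat -3.50833°.
Cell spans 0.00833333° lon × 0.00416667° lat.
south -3.50833, north -3.50417.

-3.50833, -3.50417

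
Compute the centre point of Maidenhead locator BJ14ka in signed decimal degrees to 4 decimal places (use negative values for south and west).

4.0208, -157.1250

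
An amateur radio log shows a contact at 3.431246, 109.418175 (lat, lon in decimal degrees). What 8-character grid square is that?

OJ43rk03

Shift to the Maidenhead origin (180°W, 90°S): lon 289.41818, lat 93.43125.
Field (20°×10°, letters A–R): 289.41818/20 → 14 → O, 93.43125/10 → 9 → J; chars OJ.
Square (2°×1°, digits 0–9): 9.41818/2 → 4, 3.43125/1 → 3; chars 43.
Subsquare (5′×2.5′, letters a–x): 1.41818/0.0833333 → 17 → r, 0.43125/0.0416667 → 10 → k; chars rk.
Extended square (30″×15″, digits 0–9): 0.00151/0.00833333 → 0, 0.01458/0.00416667 → 3; chars 03.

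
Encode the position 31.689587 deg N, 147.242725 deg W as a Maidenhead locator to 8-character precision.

Offset from 180°W / 90°S: lon 32.75727°, lat 121.68959°.
Field: 32.75727/20 → 1 → B, 121.68959/10 → 12 → M; chars BM.
Square: 12.75727/2 → 6, 1.68959/1 → 1; chars 61.
Subsquare: 0.75727/0.0833333 → 9 → j, 0.68959/0.0416667 → 16 → q; chars jq.
Extended square: 0.00727/0.00833333 → 0, 0.02292/0.00416667 → 5; chars 05.

BM61jq05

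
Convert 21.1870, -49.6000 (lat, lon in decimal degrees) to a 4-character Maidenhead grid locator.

Shift to the Maidenhead origin (180°W, 90°S): lon 130.40, lat 111.19.
Field: lon ⌊130.40/20⌋ = 6 → G; lat ⌊111.19/10⌋ = 11 → L.
Square: lon ⌊10.40/2⌋ = 5; lat ⌊1.19/1⌋ = 1.

GL51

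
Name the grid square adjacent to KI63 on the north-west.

Longitude square 6; −1 → 5.
Latitude square 3; +1 → 4.

KI54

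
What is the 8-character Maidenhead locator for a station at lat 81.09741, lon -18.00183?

Add 180° to longitude and 90° to latitude: 161.99817, 171.09741.
Field: 161.99817/20 → 8 → I, 171.09741/10 → 17 → R; chars IR.
Square: 1.99817/2 → 0, 1.09741/1 → 1; chars 01.
Subsquare: 1.99817/0.0833333 → 23 → x, 0.09741/0.0416667 → 2 → c; chars xc.
Extended square: 0.08150/0.00833333 → 9, 0.01408/0.00416667 → 3; chars 93.

IR01xc93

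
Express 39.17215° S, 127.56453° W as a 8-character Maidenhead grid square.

CF60ft28

Offset from 180°W / 90°S: lon 52.43547°, lat 50.82785°.
Field: 52.43547/20 → 2 → C, 50.82785/10 → 5 → F; chars CF.
Square: 12.43547/2 → 6, 0.82785/1 → 0; chars 60.
Subsquare: 0.43547/0.0833333 → 5 → f, 0.82785/0.0416667 → 19 → t; chars ft.
Extended square: 0.01880/0.00833333 → 2, 0.03618/0.00416667 → 8; chars 28.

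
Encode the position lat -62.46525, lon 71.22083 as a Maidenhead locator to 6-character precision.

Offset from 180°W / 90°S: lon 251.2208°, lat 27.5348°.
Field: lon ⌊251.2208/20⌋ = 12 → M; lat ⌊27.5348/10⌋ = 2 → C.
Square: lon ⌊11.2208/2⌋ = 5; lat ⌊7.5348/1⌋ = 7.
Subsquare: lon ⌊1.2208/0.0833333⌋ = 14 → o; lat ⌊0.5348/0.0416667⌋ = 12 → m.

MC57om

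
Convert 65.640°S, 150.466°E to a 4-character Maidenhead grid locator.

QC54

Add 180° to longitude and 90° to latitude: 330.47, 24.36.
Field (20°×10°, letters A–R): 330.47/20 → 16 → Q, 24.36/10 → 2 → C; chars QC.
Square (2°×1°, digits 0–9): 10.47/2 → 5, 4.36/1 → 4; chars 54.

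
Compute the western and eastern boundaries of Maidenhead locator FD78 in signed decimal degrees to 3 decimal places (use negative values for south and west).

-66.000, -64.000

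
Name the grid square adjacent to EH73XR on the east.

EH83ar

Longitude subsquare x = 23; +1 → 24, wraps to 0 = a, carry into square.
Longitude square 7; +1 → 8.
The latitude characters are unchanged.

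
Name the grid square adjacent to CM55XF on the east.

CM65af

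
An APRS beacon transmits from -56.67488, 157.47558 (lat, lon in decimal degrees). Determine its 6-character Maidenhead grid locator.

QD83rh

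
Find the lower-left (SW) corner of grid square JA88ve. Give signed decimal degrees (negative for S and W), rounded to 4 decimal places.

-81.8333, 17.7500

Field J=9, A=0: +9·20° lon, +0·10° lat → SW at lon 0°, lat -90°.
Square 8, 8: +8·2° lon, +8·1° lat → SW at lon 16°, lat -82°.
Subsquare v=21, e=4: +21·0.0833333° lon, +4·0.0416667° lat → SW at lon 17.75°, lat -81.8333°.
latitude -81.8333, longitude 17.7500.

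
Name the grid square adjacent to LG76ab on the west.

LG66xb

Longitude subsquare a = 0; −1 → -1, wraps to 23 = x, carry into square.
Longitude square 7; −1 → 6.
The latitude characters are unchanged.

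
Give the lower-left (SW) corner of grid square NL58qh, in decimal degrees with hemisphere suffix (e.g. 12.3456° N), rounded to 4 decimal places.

Field N=13, L=11: +13·20° lon, +11·10° lat → SW at lon 80°, lat 20°.
Square 5, 8: +5·2° lon, +8·1° lat → SW at lon 90°, lat 28°.
Subsquare q=16, h=7: +16·0.0833333° lon, +7·0.0416667° lat → SW at lon 91.3333°, lat 28.2917°.
latitude 28.2917° N, longitude 91.3333° E.

28.2917° N, 91.3333° E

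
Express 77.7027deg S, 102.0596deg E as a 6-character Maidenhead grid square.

Offset from 180°W / 90°S: lon 282.0596°, lat 12.2973°.
Field: lon ⌊282.0596/20⌋ = 14 → O; lat ⌊12.2973/10⌋ = 1 → B.
Square: lon ⌊2.0596/2⌋ = 1; lat ⌊2.2973/1⌋ = 2.
Subsquare: lon ⌊0.0596/0.0833333⌋ = 0 → a; lat ⌊0.2973/0.0416667⌋ = 7 → h.

OB12ah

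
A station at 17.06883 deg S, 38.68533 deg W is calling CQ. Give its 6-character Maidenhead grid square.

Shift to the Maidenhead origin (180°W, 90°S): lon 141.3147, lat 72.9312.
Field (20°×10°, letters A–R): lon ⌊141.3147/20⌋ = 7 → H; lat ⌊72.9312/10⌋ = 7 → H.
Square (2°×1°, digits 0–9): lon ⌊1.3147/2⌋ = 0; lat ⌊2.9312/1⌋ = 2.
Subsquare (5′×2.5′, letters a–x): lon ⌊1.3147/0.0833333⌋ = 15 → p; lat ⌊0.9312/0.0416667⌋ = 22 → w.

HH02pw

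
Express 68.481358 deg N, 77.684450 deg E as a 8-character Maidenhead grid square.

MP88ul25

Shift to the Maidenhead origin (180°W, 90°S): lon 257.68445, lat 158.48136.
Field: lon ⌊257.68445/20⌋ = 12 → M; lat ⌊158.48136/10⌋ = 15 → P.
Square: lon ⌊17.68445/2⌋ = 8; lat ⌊8.48136/1⌋ = 8.
Subsquare: lon ⌊1.68445/0.0833333⌋ = 20 → u; lat ⌊0.48136/0.0416667⌋ = 11 → l.
Extended square: lon ⌊0.01778/0.00833333⌋ = 2; lat ⌊0.02302/0.00416667⌋ = 5.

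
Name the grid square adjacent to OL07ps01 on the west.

OL07os91

Longitude extended square 0; −1 → -1, wraps to 9, carry into subsquare.
Longitude subsquare p = 15; −1 → 14 = o.
The latitude characters are unchanged.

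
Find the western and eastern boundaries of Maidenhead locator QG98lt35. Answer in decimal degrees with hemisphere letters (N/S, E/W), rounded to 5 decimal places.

158.94167° E, 158.95000° E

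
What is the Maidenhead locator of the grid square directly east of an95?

Longitude square 9; +1 → 10, wraps to 0, carry into field.
Longitude field A = 0; +1 → 1 = B.
The latitude characters are unchanged.

BN05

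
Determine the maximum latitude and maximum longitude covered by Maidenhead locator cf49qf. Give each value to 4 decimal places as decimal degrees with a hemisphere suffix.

Field C=2, F=5: +2·20° lon, +5·10° lat → SW at lon -140°, lat -40°.
Square 4, 9: +4·2° lon, +9·1° lat → SW at lon -132°, lat -31°.
Subsquare q=16, f=5: +16·0.0833333° lon, +5·0.0416667° lat → SW at lon -130.667°, lat -30.7917°.
Cell spans 0.0833333° lon × 0.0416667° lat. NE corner is SW corner plus one full cell.
latitude 30.7500° S, longitude 130.5833° W.

30.7500° S, 130.5833° W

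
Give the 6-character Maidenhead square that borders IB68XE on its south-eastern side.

Longitude subsquare x = 23; +1 → 24, wraps to 0 = a, carry into square.
Longitude square 6; +1 → 7.
Latitude subsquare e = 4; −1 → 3 = d.

IB78ad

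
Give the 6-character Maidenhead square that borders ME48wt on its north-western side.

ME48vu

Longitude subsquare w = 22; −1 → 21 = v.
Latitude subsquare t = 19; +1 → 20 = u.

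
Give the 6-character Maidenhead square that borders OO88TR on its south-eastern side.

Longitude subsquare t = 19; +1 → 20 = u.
Latitude subsquare r = 17; −1 → 16 = q.

OO88uq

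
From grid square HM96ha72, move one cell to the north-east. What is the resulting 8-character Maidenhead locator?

HM96ha83

Longitude extended square 7; +1 → 8.
Latitude extended square 2; +1 → 3.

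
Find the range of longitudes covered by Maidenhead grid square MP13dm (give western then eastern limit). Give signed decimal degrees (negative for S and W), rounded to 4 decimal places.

Field M=12, P=15: +12·20° lon, +15·10° lat → SW at lon 60°, lat 60°.
Square 1, 3: +1·2° lon, +3·1° lat → SW at lon 62°, lat 63°.
Subsquare d=3, m=12: +3·0.0833333° lon, +12·0.0416667° lat → SW at lon 62.25°, lat 63.5°.
Cell spans 0.0833333° lon × 0.0416667° lat.
west 62.2500, east 62.3333.

62.2500, 62.3333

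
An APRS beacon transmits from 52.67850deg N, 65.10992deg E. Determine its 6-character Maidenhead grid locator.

Offset from 180°W / 90°S: lon 245.1099°, lat 142.6785°.
Field: 245.1099/20 → 12 → M, 142.6785/10 → 14 → O; chars MO.
Square: 5.1099/2 → 2, 2.6785/1 → 2; chars 22.
Subsquare: 1.1099/0.0833333 → 13 → n, 0.6785/0.0416667 → 16 → q; chars nq.

MO22nq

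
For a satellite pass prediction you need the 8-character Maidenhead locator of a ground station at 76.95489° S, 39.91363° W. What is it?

Shift to the Maidenhead origin (180°W, 90°S): lon 140.08637, lat 13.04511.
Field: 140.08637/20 → 7 → H, 13.04511/10 → 1 → B; chars HB.
Square: 0.08637/2 → 0, 3.04511/1 → 3; chars 03.
Subsquare: 0.08637/0.0833333 → 1 → b, 0.04511/0.0416667 → 1 → b; chars bb.
Extended square: 0.00304/0.00833333 → 0, 0.00344/0.00416667 → 0; chars 00.

HB03bb00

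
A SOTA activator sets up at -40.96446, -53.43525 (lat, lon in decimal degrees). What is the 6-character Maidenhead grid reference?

GE39ga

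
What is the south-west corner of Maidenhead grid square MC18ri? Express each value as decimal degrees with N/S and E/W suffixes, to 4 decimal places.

61.6667° S, 63.4167° E

Field M=12, C=2: +12·20° lon, +2·10° lat → SW at lon 60°, lat -70°.
Square 1, 8: +1·2° lon, +8·1° lat → SW at lon 62°, lat -62°.
Subsquare r=17, i=8: +17·0.0833333° lon, +8·0.0416667° lat → SW at lon 63.4167°, lat -61.6667°.
latitude 61.6667° S, longitude 63.4167° E.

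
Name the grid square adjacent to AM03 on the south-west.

Longitude square 0; −1 → -1, wraps to 9, carry into field.
Longitude field A = 0; −1 → -1, wraps to 17 = R, wrapping around the antimeridian.
Latitude square 3; −1 → 2.

RM92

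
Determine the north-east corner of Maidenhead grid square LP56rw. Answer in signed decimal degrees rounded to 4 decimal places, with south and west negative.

Field L=11, P=15: +11·20° lon, +15·10° lat → SW at lon 40°, lat 60°.
Square 5, 6: +5·2° lon, +6·1° lat → SW at lon 50°, lat 66°.
Subsquare r=17, w=22: +17·0.0833333° lon, +22·0.0416667° lat → SW at lon 51.4167°, lat 66.9167°.
Cell spans 0.0833333° lon × 0.0416667° lat. NE corner is SW corner plus one full cell.
latitude 66.9583, longitude 51.5000.

66.9583, 51.5000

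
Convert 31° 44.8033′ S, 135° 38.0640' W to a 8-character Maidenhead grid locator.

CF28eg30

Add 180° to longitude and 90° to latitude: 44.36560, 58.25328.
Field: lon ⌊44.36560/20⌋ = 2 → C; lat ⌊58.25328/10⌋ = 5 → F.
Square: lon ⌊4.36560/2⌋ = 2; lat ⌊8.25328/1⌋ = 8.
Subsquare: lon ⌊0.36560/0.0833333⌋ = 4 → e; lat ⌊0.25328/0.0416667⌋ = 6 → g.
Extended square: lon ⌊0.03227/0.00833333⌋ = 3; lat ⌊0.00328/0.00416667⌋ = 0.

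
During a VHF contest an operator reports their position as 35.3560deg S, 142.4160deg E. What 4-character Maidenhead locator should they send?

Offset from 180°W / 90°S: lon 322.42°, lat 54.64°.
Field: lon ⌊322.42/20⌋ = 16 → Q; lat ⌊54.64/10⌋ = 5 → F.
Square: lon ⌊2.42/2⌋ = 1; lat ⌊4.64/1⌋ = 4.

QF14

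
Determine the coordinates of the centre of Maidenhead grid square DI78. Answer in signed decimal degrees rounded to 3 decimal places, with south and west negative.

Field D=3, I=8: +3·20° lon, +8·10° lat → SW at lon -120°, lat -10°.
Square 7, 8: +7·2° lon, +8·1° lat → SW at lon -106°, lat -2°.
Cell spans 2° lon × 1° lat. Centre is SW corner plus half of each.
latitude -1.500, longitude -105.000.

-1.500, -105.000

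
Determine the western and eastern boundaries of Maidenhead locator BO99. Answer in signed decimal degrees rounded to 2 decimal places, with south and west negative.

-142.00, -140.00

Field B=1, O=14: +1·20° lon, +14·10° lat → SW at lon -160°, lat 50°.
Square 9, 9: +9·2° lon, +9·1° lat → SW at lon -142°, lat 59°.
Cell spans 2° lon × 1° lat.
west -142.00, east -140.00.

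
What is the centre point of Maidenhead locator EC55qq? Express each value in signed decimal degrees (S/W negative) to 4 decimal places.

-64.3125, -88.6250

Field E=4, C=2: +4·20° lon, +2·10° lat → SW at lon -100°, lat -70°.
Square 5, 5: +5·2° lon, +5·1° lat → SW at lon -90°, lat -65°.
Subsquare q=16, q=16: +16·0.0833333° lon, +16·0.0416667° lat → SW at lon -88.6667°, lat -64.3333°.
Cell spans 0.0833333° lon × 0.0416667° lat. Centre is SW corner plus half of each.
latitude -64.3125, longitude -88.6250.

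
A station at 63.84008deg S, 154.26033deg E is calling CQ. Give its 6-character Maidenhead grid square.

Offset from 180°W / 90°S: lon 334.2603°, lat 26.1599°.
Field: 334.2603/20 → 16 → Q, 26.1599/10 → 2 → C; chars QC.
Square: 14.2603/2 → 7, 6.1599/1 → 6; chars 76.
Subsquare: 0.2603/0.0833333 → 3 → d, 0.1599/0.0416667 → 3 → d; chars dd.

QC76dd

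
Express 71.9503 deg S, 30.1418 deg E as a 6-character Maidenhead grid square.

KB58bb

Add 180° to longitude and 90° to latitude: 210.1418, 18.0497.
Field: 210.1418/20 → 10 → K, 18.0497/10 → 1 → B; chars KB.
Square: 10.1418/2 → 5, 8.0497/1 → 8; chars 58.
Subsquare: 0.1418/0.0833333 → 1 → b, 0.0497/0.0416667 → 1 → b; chars bb.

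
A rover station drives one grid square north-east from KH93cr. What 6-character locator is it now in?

KH93ds

Longitude subsquare c = 2; +1 → 3 = d.
Latitude subsquare r = 17; +1 → 18 = s.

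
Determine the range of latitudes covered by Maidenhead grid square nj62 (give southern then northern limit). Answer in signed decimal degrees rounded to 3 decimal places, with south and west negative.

2.000, 3.000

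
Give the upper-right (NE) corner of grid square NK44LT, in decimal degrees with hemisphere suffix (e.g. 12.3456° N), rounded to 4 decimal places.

Field N=13, K=10: +13·20° lon, +10·10° lat → SW at lon 80°, lat 10°.
Square 4, 4: +4·2° lon, +4·1° lat → SW at lon 88°, lat 14°.
Subsquare l=11, t=19: +11·0.0833333° lon, +19·0.0416667° lat → SW at lon 88.9167°, lat 14.7917°.
Cell spans 0.0833333° lon × 0.0416667° lat. NE corner is SW corner plus one full cell.
latitude 14.8333° N, longitude 89.0000° E.

14.8333° N, 89.0000° E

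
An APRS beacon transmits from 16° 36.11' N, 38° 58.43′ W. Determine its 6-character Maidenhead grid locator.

HK06mo

Add 180° to longitude and 90° to latitude: 141.0262, 106.6018.
Field (20°×10°, letters A–R): lon ⌊141.0262/20⌋ = 7 → H; lat ⌊106.6018/10⌋ = 10 → K.
Square (2°×1°, digits 0–9): lon ⌊1.0262/2⌋ = 0; lat ⌊6.6018/1⌋ = 6.
Subsquare (5′×2.5′, letters a–x): lon ⌊1.0262/0.0833333⌋ = 12 → m; lat ⌊0.6018/0.0416667⌋ = 14 → o.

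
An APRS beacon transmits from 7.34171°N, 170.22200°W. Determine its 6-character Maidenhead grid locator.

AJ47vi

Shift to the Maidenhead origin (180°W, 90°S): lon 9.7780, lat 97.3417.
Field: lon ⌊9.7780/20⌋ = 0 → A; lat ⌊97.3417/10⌋ = 9 → J.
Square: lon ⌊9.7780/2⌋ = 4; lat ⌊7.3417/1⌋ = 7.
Subsquare: lon ⌊1.7780/0.0833333⌋ = 21 → v; lat ⌊0.3417/0.0416667⌋ = 8 → i.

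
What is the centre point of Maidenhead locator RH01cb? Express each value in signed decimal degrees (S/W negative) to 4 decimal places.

Field R=17, H=7: +17·20° lon, +7·10° lat → SW at lon 160°, lat -20°.
Square 0, 1: +0·2° lon, +1·1° lat → SW at lon 160°, lat -19°.
Subsquare c=2, b=1: +2·0.0833333° lon, +1·0.0416667° lat → SW at lon 160.167°, lat -18.9583°.
Cell spans 0.0833333° lon × 0.0416667° lat. Centre is SW corner plus half of each.
latitude -18.9375, longitude 160.2083.

-18.9375, 160.2083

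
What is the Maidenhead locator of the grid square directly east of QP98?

Longitude square 9; +1 → 10, wraps to 0, carry into field.
Longitude field Q = 16; +1 → 17 = R.
The latitude characters are unchanged.

RP08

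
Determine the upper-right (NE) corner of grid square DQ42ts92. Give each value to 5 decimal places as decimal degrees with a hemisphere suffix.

72.76250° N, 110.33333° W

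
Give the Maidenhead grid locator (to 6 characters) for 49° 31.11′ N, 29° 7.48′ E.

Shift to the Maidenhead origin (180°W, 90°S): lon 209.1247, lat 139.5185.
Field: 209.1247/20 → 10 → K, 139.5185/10 → 13 → N; chars KN.
Square: 9.1247/2 → 4, 9.5185/1 → 9; chars 49.
Subsquare: 1.1247/0.0833333 → 13 → n, 0.5185/0.0416667 → 12 → m; chars nm.

KN49nm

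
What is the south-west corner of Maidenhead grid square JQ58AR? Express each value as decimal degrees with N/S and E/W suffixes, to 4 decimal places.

78.7083° N, 10.0000° E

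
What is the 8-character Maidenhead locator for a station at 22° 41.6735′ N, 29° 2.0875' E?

KL42mq46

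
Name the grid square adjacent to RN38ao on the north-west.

RN28xp

Longitude subsquare a = 0; −1 → -1, wraps to 23 = x, carry into square.
Longitude square 3; −1 → 2.
Latitude subsquare o = 14; +1 → 15 = p.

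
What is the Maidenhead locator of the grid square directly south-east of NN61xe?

Longitude subsquare x = 23; +1 → 24, wraps to 0 = a, carry into square.
Longitude square 6; +1 → 7.
Latitude subsquare e = 4; −1 → 3 = d.

NN71ad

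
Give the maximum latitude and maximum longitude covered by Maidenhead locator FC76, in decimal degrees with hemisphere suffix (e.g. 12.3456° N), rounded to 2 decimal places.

Field F=5, C=2: +5·20° lon, +2·10° lat → SW at lon -80°, lat -70°.
Square 7, 6: +7·2° lon, +6·1° lat → SW at lon -66°, lat -64°.
Cell spans 2° lon × 1° lat. NE corner is SW corner plus one full cell.
latitude 63.00° S, longitude 64.00° W.

63.00° S, 64.00° W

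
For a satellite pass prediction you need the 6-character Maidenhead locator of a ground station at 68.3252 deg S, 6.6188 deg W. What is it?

Add 180° to longitude and 90° to latitude: 173.3812, 21.6748.
Field: lon ⌊173.3812/20⌋ = 8 → I; lat ⌊21.6748/10⌋ = 2 → C.
Square: lon ⌊13.3812/2⌋ = 6; lat ⌊1.6748/1⌋ = 1.
Subsquare: lon ⌊1.3812/0.0833333⌋ = 16 → q; lat ⌊0.6748/0.0416667⌋ = 16 → q.

IC61qq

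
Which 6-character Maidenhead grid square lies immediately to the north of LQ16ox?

Latitude subsquare x = 23; +1 → 24, wraps to 0 = a, carry into square.
Latitude square 6; +1 → 7.
The longitude characters are unchanged.

LQ17oa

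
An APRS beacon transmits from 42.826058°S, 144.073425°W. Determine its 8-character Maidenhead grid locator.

BE77xe11

Shift to the Maidenhead origin (180°W, 90°S): lon 35.92658, lat 47.17394.
Field (20°×10°, letters A–R): 35.92658/20 → 1 → B, 47.17394/10 → 4 → E; chars BE.
Square (2°×1°, digits 0–9): 15.92658/2 → 7, 7.17394/1 → 7; chars 77.
Subsquare (5′×2.5′, letters a–x): 1.92658/0.0833333 → 23 → x, 0.17394/0.0416667 → 4 → e; chars xe.
Extended square (30″×15″, digits 0–9): 0.00991/0.00833333 → 1, 0.00728/0.00416667 → 1; chars 11.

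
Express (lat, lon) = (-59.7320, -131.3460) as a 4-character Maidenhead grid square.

Shift to the Maidenhead origin (180°W, 90°S): lon 48.65, lat 30.27.
Field: 48.65/20 → 2 → C, 30.27/10 → 3 → D; chars CD.
Square: 8.65/2 → 4, 0.27/1 → 0; chars 40.

CD40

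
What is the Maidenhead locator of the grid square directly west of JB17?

Longitude square 1; −1 → 0.
The latitude characters are unchanged.

JB07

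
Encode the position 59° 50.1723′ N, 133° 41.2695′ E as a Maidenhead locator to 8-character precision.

PO69uu20

Add 180° to longitude and 90° to latitude: 313.68782, 149.83621.
Field: lon ⌊313.68782/20⌋ = 15 → P; lat ⌊149.83621/10⌋ = 14 → O.
Square: lon ⌊13.68782/2⌋ = 6; lat ⌊9.83621/1⌋ = 9.
Subsquare: lon ⌊1.68782/0.0833333⌋ = 20 → u; lat ⌊0.83621/0.0416667⌋ = 20 → u.
Extended square: lon ⌊0.02116/0.00833333⌋ = 2; lat ⌊0.00287/0.00416667⌋ = 0.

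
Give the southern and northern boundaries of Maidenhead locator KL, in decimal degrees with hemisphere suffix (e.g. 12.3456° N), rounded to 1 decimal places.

Field K=10, L=11: +10·20° lon, +11·10° lat → SW at lon 20°, lat 20°.
Cell spans 20° lon × 10° lat.
south 20.0° N, north 30.0° N.

20.0° N, 30.0° N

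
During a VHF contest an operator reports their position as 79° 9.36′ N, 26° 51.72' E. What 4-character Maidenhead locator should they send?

Shift to the Maidenhead origin (180°W, 90°S): lon 206.86, lat 169.16.
Field: 206.86/20 → 10 → K, 169.16/10 → 16 → Q; chars KQ.
Square: 6.86/2 → 3, 9.16/1 → 9; chars 39.

KQ39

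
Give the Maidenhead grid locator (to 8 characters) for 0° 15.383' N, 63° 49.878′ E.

MJ10vg91

Add 180° to longitude and 90° to latitude: 243.83130, 90.25638.
Field: lon ⌊243.83130/20⌋ = 12 → M; lat ⌊90.25638/10⌋ = 9 → J.
Square: lon ⌊3.83130/2⌋ = 1; lat ⌊0.25638/1⌋ = 0.
Subsquare: lon ⌊1.83130/0.0833333⌋ = 21 → v; lat ⌊0.25638/0.0416667⌋ = 6 → g.
Extended square: lon ⌊0.08130/0.00833333⌋ = 9; lat ⌊0.00638/0.00416667⌋ = 1.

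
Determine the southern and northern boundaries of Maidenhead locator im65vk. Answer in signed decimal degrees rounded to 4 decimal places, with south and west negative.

Field I=8, M=12: +8·20° lon, +12·10° lat → SW at lon -20°, lat 30°.
Square 6, 5: +6·2° lon, +5·1° lat → SW at lon -8°, lat 35°.
Subsquare v=21, k=10: +21·0.0833333° lon, +10·0.0416667° lat → SW at lon -6.25°, lat 35.4167°.
Cell spans 0.0833333° lon × 0.0416667° lat.
south 35.4167, north 35.4583.

35.4167, 35.4583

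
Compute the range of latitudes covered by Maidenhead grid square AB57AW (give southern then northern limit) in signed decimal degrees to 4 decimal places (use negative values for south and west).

-72.0833, -72.0417

Field A=0, B=1: +0·20° lon, +1·10° lat → SW at lon -180°, lat -80°.
Square 5, 7: +5·2° lon, +7·1° lat → SW at lon -170°, lat -73°.
Subsquare a=0, w=22: +0·0.0833333° lon, +22·0.0416667° lat → SW at lon -170°, lat -72.0833°.
Cell spans 0.0833333° lon × 0.0416667° lat.
south -72.0833, north -72.0417.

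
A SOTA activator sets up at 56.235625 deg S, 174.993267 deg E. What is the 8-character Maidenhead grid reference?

RD73ls93

Offset from 180°W / 90°S: lon 354.99327°, lat 33.76438°.
Field: 354.99327/20 → 17 → R, 33.76438/10 → 3 → D; chars RD.
Square: 14.99327/2 → 7, 3.76438/1 → 3; chars 73.
Subsquare: 0.99327/0.0833333 → 11 → l, 0.76438/0.0416667 → 18 → s; chars ls.
Extended square: 0.07660/0.00833333 → 9, 0.01438/0.00416667 → 3; chars 93.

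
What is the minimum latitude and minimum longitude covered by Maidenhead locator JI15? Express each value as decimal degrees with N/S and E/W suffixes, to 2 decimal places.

Field J=9, I=8: +9·20° lon, +8·10° lat → SW at lon 0°, lat -10°.
Square 1, 5: +1·2° lon, +5·1° lat → SW at lon 2°, lat -5°.
latitude 5.00° S, longitude 2.00° E.

5.00° S, 2.00° E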